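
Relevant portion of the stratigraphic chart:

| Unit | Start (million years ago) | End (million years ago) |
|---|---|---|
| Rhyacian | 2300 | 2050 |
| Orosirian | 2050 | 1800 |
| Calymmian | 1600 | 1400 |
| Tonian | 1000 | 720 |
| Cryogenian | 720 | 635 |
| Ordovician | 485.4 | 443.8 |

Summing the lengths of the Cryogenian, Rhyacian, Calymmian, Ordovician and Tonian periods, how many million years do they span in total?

856.6 million years

Duration is start − end for each: (720 − 635) + (2300 − 2050) + (1600 − 1400) + (485.4 − 443.8) + (1000 − 720).
That is 85 + 250 + 200 + 41.6 + 280, which totals 856.6 million years.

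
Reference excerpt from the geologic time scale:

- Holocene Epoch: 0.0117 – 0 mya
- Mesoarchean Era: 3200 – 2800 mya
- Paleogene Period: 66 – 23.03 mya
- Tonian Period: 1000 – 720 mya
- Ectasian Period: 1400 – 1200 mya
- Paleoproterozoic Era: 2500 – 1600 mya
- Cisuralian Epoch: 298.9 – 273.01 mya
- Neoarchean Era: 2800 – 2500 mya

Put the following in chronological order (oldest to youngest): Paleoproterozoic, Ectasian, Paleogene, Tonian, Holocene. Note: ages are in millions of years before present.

Paleoproterozoic → Ectasian → Tonian → Paleogene → Holocene

Read off each span (Ma): Paleoproterozoic 2500–1600; Ectasian 1400–1200; Paleogene 66–23.03; Tonian 1000–720; Holocene 0.0117–0.
Larger Ma is older, so oldest→youngest is Paleoproterozoic, Ectasian, Tonian, Paleogene, Holocene.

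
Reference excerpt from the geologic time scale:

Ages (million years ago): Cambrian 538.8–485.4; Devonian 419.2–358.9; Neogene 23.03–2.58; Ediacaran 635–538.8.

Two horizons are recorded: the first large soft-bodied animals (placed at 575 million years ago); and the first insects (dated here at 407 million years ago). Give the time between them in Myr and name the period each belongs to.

168 million years apart; the first in the Ediacaran, the second in the Devonian

Elapsed time: 575 − 407 = 168 Myr.
575 Ma lies within 635–538.8 Ma: Ediacaran.
407 Ma lies within 419.2–358.9 Ma: Devonian.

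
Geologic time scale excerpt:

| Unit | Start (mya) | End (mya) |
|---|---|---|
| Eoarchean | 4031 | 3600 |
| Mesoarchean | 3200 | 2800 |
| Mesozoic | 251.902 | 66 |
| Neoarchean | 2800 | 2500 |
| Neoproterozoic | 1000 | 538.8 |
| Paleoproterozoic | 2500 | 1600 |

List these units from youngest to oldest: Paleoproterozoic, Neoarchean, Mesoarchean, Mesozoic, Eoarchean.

Read off each span (Ma): Paleoproterozoic 2500–1600; Neoarchean 2800–2500; Mesoarchean 3200–2800; Mesozoic 251.902–66; Eoarchean 4031–3600.
Larger Ma is older, so oldest→youngest is Eoarchean, Mesoarchean, Neoarchean, Paleoproterozoic, Mesozoic; reverse it for youngest→oldest.

Mesozoic, Paleoproterozoic, Neoarchean, Mesoarchean, Eoarchean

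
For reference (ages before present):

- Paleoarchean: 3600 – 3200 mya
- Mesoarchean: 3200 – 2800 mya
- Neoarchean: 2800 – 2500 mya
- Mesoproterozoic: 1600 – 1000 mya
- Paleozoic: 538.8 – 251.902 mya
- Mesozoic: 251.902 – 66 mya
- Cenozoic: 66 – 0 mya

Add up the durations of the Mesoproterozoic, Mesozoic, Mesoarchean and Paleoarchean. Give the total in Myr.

Each duration: Mesoproterozoic = 600; Mesozoic = 185.902; Mesoarchean = 400; Paleoarchean = 400.
Sum: 600 + 185.902 + 400 + 400 = 1585.902 Myr.

1585.902 million years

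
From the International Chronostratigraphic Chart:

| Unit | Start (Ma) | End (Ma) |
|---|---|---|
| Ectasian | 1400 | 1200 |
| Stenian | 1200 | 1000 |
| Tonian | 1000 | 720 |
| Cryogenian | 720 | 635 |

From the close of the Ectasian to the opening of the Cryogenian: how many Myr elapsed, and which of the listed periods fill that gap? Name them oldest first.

480 million years; Stenian, Tonian

End of Ectasian = 1200 Ma; start of Cryogenian = 720 Ma.
Gap = 1200 − 720 = 480 Myr.
Periods wholly inside 1200–720 Ma: Stenian (1200–1000), Tonian (1000–720).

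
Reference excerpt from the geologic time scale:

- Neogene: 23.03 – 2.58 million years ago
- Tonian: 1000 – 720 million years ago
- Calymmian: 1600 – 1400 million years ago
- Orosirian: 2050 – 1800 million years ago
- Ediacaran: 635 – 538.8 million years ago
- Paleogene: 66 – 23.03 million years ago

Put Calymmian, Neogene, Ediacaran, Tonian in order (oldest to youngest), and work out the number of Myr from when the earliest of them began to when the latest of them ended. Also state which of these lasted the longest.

From the excerpt: Calymmian 1600–1400; Neogene 23.03–2.58; Ediacaran 635–538.8; Tonian 1000–720 (Ma).
Larger Ma is earlier, so the oldest is Calymmian and the youngest is Neogene; oldest to youngest: Calymmian, Tonian, Ediacaran, Neogene.
Oldest start 1600 minus youngest end 2.58 gives 1597.42 Myr overall.
Individual lengths (start − end): Calymmian 200; Tonian 280; Ediacaran 96.2; Neogene 20.45. The largest is Tonian at 280 Myr.

Calymmian → Tonian → Ediacaran → Neogene; total span 1597.42 Myr; longest is Tonian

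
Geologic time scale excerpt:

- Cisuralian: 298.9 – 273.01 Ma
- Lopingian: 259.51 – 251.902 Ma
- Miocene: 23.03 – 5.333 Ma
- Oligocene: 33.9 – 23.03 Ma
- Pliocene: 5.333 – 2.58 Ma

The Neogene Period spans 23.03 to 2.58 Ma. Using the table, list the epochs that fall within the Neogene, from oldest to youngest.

Miocene, Pliocene

Epochs with both bounds inside 23.03–2.58 Ma: Miocene (23.03–5.333), Pliocene (5.333–2.58).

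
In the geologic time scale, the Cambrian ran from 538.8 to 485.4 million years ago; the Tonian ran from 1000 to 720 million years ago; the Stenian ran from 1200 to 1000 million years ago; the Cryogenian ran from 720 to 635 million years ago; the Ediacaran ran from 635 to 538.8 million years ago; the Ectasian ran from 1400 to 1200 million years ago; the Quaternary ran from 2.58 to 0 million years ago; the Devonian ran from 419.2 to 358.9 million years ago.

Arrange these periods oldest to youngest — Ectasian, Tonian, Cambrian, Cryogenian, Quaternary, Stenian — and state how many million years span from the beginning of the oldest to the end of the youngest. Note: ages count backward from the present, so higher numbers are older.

Start ages (Ma): Ectasian 1400, Stenian 1200, Tonian 1000, Cryogenian 720, Cambrian 538.8, Quaternary 2.58.
Ordered oldest to youngest: Ectasian, Stenian, Tonian, Cryogenian, Cambrian, Quaternary.
Span = 1400 − 0 = 1400 Myr.

Ectasian → Stenian → Tonian → Cryogenian → Cambrian → Quaternary; total span 1400 Myr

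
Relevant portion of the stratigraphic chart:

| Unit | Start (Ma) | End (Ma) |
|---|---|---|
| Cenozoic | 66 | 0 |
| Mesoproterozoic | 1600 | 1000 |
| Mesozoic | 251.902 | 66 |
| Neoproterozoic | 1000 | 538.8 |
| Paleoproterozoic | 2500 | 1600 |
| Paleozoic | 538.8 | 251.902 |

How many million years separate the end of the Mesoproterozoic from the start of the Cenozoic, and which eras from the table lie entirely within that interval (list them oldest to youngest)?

934 million years; Neoproterozoic, Paleozoic, Mesozoic

The Mesoproterozoic closes at 1000 Ma and the Cenozoic opens at 66 Ma, so the interval is 1000 − 66 = 934 Myr.
An era fits inside if it starts at or after 1000 Ma and ends at or before 66 Ma; oldest first that gives Neoproterozoic, Paleozoic, Mesozoic.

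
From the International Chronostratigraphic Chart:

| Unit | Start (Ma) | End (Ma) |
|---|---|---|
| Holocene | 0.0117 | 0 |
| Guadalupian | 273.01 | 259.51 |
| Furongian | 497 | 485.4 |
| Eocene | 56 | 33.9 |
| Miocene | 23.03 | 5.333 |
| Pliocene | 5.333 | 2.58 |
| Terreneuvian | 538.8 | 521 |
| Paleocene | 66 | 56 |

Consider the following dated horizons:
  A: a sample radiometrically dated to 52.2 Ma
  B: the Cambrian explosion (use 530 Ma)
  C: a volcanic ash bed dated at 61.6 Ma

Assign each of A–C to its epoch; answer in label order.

A — Eocene; B — Terreneuvian; C — Paleocene

Match each age against the start–end ranges in the excerpt: A = 52.2 Ma → Eocene (56–33.9); B = 530 Ma → Terreneuvian (538.8–521); C = 61.6 Ma → Paleocene (66–56).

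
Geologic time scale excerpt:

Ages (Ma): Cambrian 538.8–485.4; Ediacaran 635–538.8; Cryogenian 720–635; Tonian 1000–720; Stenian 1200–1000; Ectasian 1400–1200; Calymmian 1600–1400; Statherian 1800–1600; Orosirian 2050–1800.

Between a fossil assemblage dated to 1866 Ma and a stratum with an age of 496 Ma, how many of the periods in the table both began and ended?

7

The older date is 1866 Ma and the younger is 496 Ma.
Periods with start < 1866 and end > 496 Ma: Statherian (1800–1600), Calymmian (1600–1400), Ectasian (1400–1200), Stenian (1200–1000), Tonian (1000–720), Cryogenian (720–635), Ediacaran (635–538.8).
That is 7 complete periods.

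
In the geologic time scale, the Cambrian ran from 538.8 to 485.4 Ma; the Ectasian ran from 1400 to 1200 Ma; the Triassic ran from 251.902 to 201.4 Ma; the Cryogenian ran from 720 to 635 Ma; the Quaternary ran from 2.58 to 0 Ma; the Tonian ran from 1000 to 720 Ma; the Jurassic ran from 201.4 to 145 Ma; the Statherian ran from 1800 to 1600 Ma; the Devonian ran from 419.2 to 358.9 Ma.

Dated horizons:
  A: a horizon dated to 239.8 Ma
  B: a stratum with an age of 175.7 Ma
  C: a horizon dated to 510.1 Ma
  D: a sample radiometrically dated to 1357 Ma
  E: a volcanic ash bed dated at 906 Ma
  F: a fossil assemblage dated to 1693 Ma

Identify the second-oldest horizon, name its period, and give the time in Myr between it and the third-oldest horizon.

D, in the Ectasian; 451 million years to E

Sorted oldest-first by Ma: F (1693), D (1357), E (906), C (510.1), A (239.8), B (175.7).
The second oldest is D at 1357 Ma, which lies in 1400–1200 Ma: the Ectasian.
The third oldest is E at 906 Ma; separation = |1357 − 906| = 451 Myr.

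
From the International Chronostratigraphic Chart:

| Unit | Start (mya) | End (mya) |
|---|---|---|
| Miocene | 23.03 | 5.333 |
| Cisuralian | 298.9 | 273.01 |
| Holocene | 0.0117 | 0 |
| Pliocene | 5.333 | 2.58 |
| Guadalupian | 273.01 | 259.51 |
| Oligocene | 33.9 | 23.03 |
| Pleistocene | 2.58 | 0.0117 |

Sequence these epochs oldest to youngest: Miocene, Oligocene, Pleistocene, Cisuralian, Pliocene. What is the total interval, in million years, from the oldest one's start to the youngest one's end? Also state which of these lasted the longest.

Cisuralian → Oligocene → Miocene → Pliocene → Pleistocene; total span 298.8883 Myr; longest is Cisuralian

From the excerpt: Miocene 23.03–5.333; Oligocene 33.9–23.03; Pleistocene 2.58–0.0117; Cisuralian 298.9–273.01; Pliocene 5.333–2.58 (Ma).
Larger Ma is earlier, so the oldest is Cisuralian and the youngest is Pleistocene; oldest to youngest: Cisuralian, Oligocene, Miocene, Pliocene, Pleistocene.
Oldest start 298.9 minus youngest end 0.0117 gives 298.8883 Myr overall.
Individual lengths (start − end): Oligocene 10.87; Pliocene 2.753; Pleistocene 2.5683; Cisuralian 25.89; Miocene 17.697. The largest is Cisuralian at 25.89 Myr.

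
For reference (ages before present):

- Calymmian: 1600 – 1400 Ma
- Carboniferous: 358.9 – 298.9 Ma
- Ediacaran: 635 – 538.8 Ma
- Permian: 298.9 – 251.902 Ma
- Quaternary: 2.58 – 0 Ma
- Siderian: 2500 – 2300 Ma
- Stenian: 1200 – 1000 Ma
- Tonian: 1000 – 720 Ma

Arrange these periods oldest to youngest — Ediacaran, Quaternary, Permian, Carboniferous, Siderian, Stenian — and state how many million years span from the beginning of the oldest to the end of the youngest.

Siderian, Stenian, Ediacaran, Carboniferous, Permian, Quaternary; total span 2500 Myr

From the excerpt: Ediacaran 635–538.8; Quaternary 2.58–0; Permian 298.9–251.902; Carboniferous 358.9–298.9; Siderian 2500–2300; Stenian 1200–1000 (Ma).
Larger Ma is earlier, so the oldest is Siderian and the youngest is Quaternary; oldest to youngest: Siderian, Stenian, Ediacaran, Carboniferous, Permian, Quaternary.
Oldest start 2500 minus youngest end 0 gives 2500 Myr overall.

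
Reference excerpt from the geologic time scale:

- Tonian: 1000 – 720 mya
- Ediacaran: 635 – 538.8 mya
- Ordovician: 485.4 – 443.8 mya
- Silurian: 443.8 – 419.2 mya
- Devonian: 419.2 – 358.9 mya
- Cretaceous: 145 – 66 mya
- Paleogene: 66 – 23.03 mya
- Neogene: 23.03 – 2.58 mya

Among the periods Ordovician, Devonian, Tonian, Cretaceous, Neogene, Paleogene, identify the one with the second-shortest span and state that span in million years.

Durations: Ordovician 41.6; Devonian 60.3; Tonian 280; Cretaceous 79; Neogene 20.45; Paleogene 42.97 Myr.
Sorted shortest-first: Neogene (20.45), Ordovician (41.6), Paleogene (42.97), Devonian (60.3), Cretaceous (79), Tonian (280).
The second shortest is Ordovician at 41.6 Myr.

Ordovician, 41.6 million years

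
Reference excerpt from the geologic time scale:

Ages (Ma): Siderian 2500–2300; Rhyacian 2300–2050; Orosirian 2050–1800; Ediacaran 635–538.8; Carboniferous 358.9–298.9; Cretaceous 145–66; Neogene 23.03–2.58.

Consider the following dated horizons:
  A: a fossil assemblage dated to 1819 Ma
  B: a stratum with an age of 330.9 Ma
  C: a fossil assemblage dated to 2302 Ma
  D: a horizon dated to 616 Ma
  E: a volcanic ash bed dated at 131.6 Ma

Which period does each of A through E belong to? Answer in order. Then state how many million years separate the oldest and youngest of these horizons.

A: 1819 Ma lies in 2050–1800 Ma, so Orosirian.
B: 330.9 Ma lies in 358.9–298.9 Ma, so Carboniferous.
C: 2302 Ma lies in 2500–2300 Ma, so Siderian.
D: 616 Ma lies in 635–538.8 Ma, so Ediacaran.
E: 131.6 Ma lies in 145–66 Ma, so Cretaceous.
Oldest = 2302 Ma, youngest = 131.6 Ma → span 2170.4 Myr.

A — Orosirian; B — Carboniferous; C — Siderian; D — Ediacaran; E — Cretaceous; span 2170.4 million years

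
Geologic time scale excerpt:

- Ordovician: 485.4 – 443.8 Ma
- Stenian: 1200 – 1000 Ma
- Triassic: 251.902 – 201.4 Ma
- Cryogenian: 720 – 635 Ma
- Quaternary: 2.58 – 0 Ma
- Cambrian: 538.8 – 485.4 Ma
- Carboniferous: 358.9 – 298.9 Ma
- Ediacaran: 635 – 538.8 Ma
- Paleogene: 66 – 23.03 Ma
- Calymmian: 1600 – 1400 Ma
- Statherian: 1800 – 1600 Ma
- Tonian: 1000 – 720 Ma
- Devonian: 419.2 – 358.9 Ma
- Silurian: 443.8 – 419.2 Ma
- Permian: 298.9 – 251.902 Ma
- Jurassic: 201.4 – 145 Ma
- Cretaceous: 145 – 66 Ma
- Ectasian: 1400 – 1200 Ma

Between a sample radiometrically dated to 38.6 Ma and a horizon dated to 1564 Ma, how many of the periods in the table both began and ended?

1564 Ma sits inside the Calymmian (1600–1400) and 38.6 Ma inside the Paleogene (66–23.03); neither of those is wholly between the two dates.
The listed periods lying completely between them are Ectasian, Stenian, Tonian, Cryogenian, Ediacaran, Cambrian, Ordovician, Silurian, Devonian, Carboniferous, Permian, Triassic, Jurassic, Cretaceous — 14 in all.

14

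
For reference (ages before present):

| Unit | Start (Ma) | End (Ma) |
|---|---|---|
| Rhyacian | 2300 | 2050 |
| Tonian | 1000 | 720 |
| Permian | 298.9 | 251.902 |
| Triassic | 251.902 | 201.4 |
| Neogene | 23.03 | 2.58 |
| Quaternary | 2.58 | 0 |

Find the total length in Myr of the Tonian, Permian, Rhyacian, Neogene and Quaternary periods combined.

600.028 million years

Duration is start − end for each: (1000 − 720) + (298.9 − 251.902) + (2300 − 2050) + (23.03 − 2.58) + (2.58 − 0).
That is 280 + 46.998 + 250 + 20.45 + 2.58, which totals 600.028 million years.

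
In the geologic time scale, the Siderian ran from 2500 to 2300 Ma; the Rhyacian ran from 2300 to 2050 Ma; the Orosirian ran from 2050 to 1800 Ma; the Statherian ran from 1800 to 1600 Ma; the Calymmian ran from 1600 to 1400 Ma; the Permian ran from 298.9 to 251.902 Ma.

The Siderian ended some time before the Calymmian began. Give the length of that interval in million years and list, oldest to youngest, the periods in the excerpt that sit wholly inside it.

The Siderian closes at 2300 Ma and the Calymmian opens at 1600 Ma, so the interval is 2300 − 1600 = 700 Myr.
A period fits inside if it starts at or after 2300 Ma and ends at or before 1600 Ma; oldest first that gives Rhyacian, Orosirian, Statherian.

700 million years; Rhyacian, Orosirian, Statherian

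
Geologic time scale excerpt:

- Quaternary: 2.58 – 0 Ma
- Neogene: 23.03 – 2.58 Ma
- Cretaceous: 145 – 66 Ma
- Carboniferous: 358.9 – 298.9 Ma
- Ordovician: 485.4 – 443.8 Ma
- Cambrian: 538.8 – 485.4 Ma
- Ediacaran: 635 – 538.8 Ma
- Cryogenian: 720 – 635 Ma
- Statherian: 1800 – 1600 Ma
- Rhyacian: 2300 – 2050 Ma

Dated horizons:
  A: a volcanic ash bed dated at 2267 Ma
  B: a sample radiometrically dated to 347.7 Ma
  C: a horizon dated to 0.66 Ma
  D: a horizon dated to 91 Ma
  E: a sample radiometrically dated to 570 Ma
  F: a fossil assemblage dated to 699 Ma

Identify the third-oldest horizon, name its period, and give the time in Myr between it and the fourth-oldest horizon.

E, in the Ediacaran; 222.3 million years to B

Larger Ma means older, so oldest first: A 2267 > F 699 > E 570 > B 347.7 > D 91 > C 0.66.
Counting 3 along gives E (570 Ma); the excerpt puts that inside the Ediacaran, 635–538.8 Ma.
Next in line is B (347.7 Ma), and 570 − 347.7 = 222.3 Myr.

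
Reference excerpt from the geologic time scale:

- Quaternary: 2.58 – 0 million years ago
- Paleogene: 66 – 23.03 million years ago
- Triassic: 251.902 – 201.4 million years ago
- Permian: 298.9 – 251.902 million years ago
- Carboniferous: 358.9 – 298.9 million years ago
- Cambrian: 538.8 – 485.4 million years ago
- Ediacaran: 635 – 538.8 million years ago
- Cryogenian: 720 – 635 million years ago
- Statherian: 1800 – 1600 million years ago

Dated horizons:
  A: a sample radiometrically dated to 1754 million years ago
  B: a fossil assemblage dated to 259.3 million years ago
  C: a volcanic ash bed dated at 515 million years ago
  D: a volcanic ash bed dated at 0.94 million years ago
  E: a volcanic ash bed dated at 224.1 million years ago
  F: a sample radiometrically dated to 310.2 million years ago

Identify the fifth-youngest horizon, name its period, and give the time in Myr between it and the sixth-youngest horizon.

C, in the Cambrian; 1239 million years to A

Smaller Ma means younger, so youngest first: D 0.94 < E 224.1 < B 259.3 < F 310.2 < C 515 < A 1754.
Counting 5 along gives C (515 Ma); the excerpt puts that inside the Cambrian, 538.8–485.4 Ma.
Next in line is A (1754 Ma), and 1754 − 515 = 1239 Myr.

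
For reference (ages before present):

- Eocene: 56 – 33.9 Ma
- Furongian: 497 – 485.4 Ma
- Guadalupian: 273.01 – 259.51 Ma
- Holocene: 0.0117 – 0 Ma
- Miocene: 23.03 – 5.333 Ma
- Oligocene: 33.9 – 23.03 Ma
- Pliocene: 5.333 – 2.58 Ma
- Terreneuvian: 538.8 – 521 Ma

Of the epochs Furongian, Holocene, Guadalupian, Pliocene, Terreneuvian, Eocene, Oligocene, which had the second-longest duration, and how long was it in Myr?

Start − end for each: Furongian 497 − 485.4 = 11.6; Holocene 0.0117 − 0 = 0.0117; Guadalupian 273.01 − 259.51 = 13.5; Pliocene 5.333 − 2.58 = 2.753; Terreneuvian 538.8 − 521 = 17.8; Eocene 56 − 33.9 = 22.1; Oligocene 33.9 − 23.03 = 10.87.
Ranking these from longest: Eocene > Terreneuvian > Guadalupian > Furongian > Oligocene > Pliocene > Holocene.
Position 2 in that ranking is Terreneuvian, which lasted 17.8 Myr.

Terreneuvian, 17.8 million years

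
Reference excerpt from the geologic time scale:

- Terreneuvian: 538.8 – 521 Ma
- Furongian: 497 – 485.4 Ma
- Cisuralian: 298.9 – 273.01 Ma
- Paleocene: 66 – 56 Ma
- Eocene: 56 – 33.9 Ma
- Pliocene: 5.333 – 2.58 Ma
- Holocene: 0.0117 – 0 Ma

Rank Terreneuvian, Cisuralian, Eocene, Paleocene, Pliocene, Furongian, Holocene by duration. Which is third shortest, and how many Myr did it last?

Paleocene, 10 million years

Durations: Terreneuvian 17.8; Cisuralian 25.89; Eocene 22.1; Paleocene 10; Pliocene 2.753; Furongian 11.6; Holocene 0.0117 Myr.
Sorted shortest-first: Holocene (0.0117), Pliocene (2.753), Paleocene (10), Furongian (11.6), Terreneuvian (17.8), Eocene (22.1), Cisuralian (25.89).
The third shortest is Paleocene at 10 Myr.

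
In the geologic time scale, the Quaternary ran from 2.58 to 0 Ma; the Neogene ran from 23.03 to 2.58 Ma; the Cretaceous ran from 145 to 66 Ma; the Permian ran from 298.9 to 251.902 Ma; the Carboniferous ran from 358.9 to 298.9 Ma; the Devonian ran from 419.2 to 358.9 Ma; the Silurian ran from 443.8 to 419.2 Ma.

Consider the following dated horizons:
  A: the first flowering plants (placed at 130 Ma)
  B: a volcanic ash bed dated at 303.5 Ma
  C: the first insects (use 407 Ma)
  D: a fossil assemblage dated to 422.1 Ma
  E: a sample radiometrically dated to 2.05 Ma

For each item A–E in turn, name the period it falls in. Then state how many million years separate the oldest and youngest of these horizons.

A — Cretaceous; B — Carboniferous; C — Devonian; D — Silurian; E — Quaternary; span 420.05 million years

A: 130 Ma lies in 145–66 Ma, so Cretaceous.
B: 303.5 Ma lies in 358.9–298.9 Ma, so Carboniferous.
C: 407 Ma lies in 419.2–358.9 Ma, so Devonian.
D: 422.1 Ma lies in 443.8–419.2 Ma, so Silurian.
E: 2.05 Ma lies in 2.58–0 Ma, so Quaternary.
Oldest = 422.1 Ma, youngest = 2.05 Ma → span 420.05 Myr.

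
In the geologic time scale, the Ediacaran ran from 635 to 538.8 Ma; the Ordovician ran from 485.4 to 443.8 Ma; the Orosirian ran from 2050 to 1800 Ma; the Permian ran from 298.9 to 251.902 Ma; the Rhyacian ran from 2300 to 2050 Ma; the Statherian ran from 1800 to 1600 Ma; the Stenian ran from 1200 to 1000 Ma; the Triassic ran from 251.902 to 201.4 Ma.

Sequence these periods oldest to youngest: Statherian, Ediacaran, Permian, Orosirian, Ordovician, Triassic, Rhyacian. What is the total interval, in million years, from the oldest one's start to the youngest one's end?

Rhyacian, Orosirian, Statherian, Ediacaran, Ordovician, Permian, Triassic; total span 2098.6 Myr

From the excerpt: Statherian 1800–1600; Ediacaran 635–538.8; Permian 298.9–251.902; Orosirian 2050–1800; Ordovician 485.4–443.8; Triassic 251.902–201.4; Rhyacian 2300–2050 (Ma).
Larger Ma is earlier, so the oldest is Rhyacian and the youngest is Triassic; oldest to youngest: Rhyacian, Orosirian, Statherian, Ediacaran, Ordovician, Permian, Triassic.
Oldest start 2300 minus youngest end 201.4 gives 2098.6 Myr overall.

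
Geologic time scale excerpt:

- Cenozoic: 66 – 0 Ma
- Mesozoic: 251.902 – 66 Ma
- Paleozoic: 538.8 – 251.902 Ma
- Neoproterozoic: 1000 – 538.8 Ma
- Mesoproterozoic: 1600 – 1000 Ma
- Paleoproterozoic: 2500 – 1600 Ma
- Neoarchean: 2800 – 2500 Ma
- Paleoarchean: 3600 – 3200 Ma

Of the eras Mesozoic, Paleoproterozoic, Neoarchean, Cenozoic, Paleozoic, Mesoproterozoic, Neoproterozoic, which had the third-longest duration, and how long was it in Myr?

Neoproterozoic, 461.2 million years

Start − end for each: Mesozoic 251.902 − 66 = 185.902; Paleoproterozoic 2500 − 1600 = 900; Neoarchean 2800 − 2500 = 300; Cenozoic 66 − 0 = 66; Paleozoic 538.8 − 251.902 = 286.898; Mesoproterozoic 1600 − 1000 = 600; Neoproterozoic 1000 − 538.8 = 461.2.
Ranking these from longest: Paleoproterozoic > Mesoproterozoic > Neoproterozoic > Neoarchean > Paleozoic > Mesozoic > Cenozoic.
Position 3 in that ranking is Neoproterozoic, which lasted 461.2 Myr.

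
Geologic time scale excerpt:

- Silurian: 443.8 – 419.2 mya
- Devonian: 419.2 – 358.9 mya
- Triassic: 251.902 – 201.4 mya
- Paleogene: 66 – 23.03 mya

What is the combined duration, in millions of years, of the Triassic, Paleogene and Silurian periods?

118.072 million years

Each duration: Triassic = 50.502; Paleogene = 42.97; Silurian = 24.6.
Sum: 50.502 + 42.97 + 24.6 = 118.072 Myr.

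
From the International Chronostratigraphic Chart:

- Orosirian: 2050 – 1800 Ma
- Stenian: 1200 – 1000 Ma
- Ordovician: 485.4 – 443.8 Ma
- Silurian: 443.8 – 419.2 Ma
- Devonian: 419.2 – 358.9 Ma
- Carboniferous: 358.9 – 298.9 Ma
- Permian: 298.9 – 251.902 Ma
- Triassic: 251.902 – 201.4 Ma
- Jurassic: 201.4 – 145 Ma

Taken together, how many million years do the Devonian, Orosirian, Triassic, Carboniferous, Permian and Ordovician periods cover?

509.4 million years

Duration is start − end for each: (419.2 − 358.9) + (2050 − 1800) + (251.902 − 201.4) + (358.9 − 298.9) + (298.9 − 251.902) + (485.4 − 443.8).
That is 60.3 + 250 + 50.502 + 60 + 46.998 + 41.6, which totals 509.4 million years.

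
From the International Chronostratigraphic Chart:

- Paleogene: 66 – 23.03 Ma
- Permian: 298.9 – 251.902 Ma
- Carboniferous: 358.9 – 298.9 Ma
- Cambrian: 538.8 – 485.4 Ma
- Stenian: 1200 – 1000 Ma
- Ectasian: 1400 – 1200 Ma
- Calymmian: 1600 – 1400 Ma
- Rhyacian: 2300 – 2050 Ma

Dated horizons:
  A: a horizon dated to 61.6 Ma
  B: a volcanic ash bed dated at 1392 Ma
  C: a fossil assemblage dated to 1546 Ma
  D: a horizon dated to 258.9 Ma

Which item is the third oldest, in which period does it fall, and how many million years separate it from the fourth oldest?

Larger Ma means older, so oldest first: C 1546 > B 1392 > D 258.9 > A 61.6.
Counting 3 along gives D (258.9 Ma); the excerpt puts that inside the Permian, 298.9–251.902 Ma.
Next in line is A (61.6 Ma), and 258.9 − 61.6 = 197.3 Myr.

D, in the Permian; 197.3 million years to A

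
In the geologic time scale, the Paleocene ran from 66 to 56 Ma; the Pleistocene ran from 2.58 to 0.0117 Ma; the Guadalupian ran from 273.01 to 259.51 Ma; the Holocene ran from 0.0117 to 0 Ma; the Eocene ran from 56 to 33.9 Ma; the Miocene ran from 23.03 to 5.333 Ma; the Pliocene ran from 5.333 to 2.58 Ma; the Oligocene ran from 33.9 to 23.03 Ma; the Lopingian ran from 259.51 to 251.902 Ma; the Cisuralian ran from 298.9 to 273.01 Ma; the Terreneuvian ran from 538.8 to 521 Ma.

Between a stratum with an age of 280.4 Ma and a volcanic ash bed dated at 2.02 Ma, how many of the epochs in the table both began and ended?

The older date is 280.4 Ma and the younger is 2.02 Ma.
Epochs with start < 280.4 and end > 2.02 Ma: Guadalupian (273.01–259.51), Lopingian (259.51–251.902), Paleocene (66–56), Eocene (56–33.9), Oligocene (33.9–23.03), Miocene (23.03–5.333), Pliocene (5.333–2.58).
That is 7 complete epochs.

7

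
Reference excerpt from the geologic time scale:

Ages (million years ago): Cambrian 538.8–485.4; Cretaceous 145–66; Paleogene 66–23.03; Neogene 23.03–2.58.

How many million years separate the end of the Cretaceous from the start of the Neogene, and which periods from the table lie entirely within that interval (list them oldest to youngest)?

42.97 million years; Paleogene

The Cretaceous closes at 66 Ma and the Neogene opens at 23.03 Ma, so the interval is 66 − 23.03 = 42.97 Myr.
A period fits inside if it starts at or after 66 Ma and ends at or before 23.03 Ma; oldest first that gives Paleogene.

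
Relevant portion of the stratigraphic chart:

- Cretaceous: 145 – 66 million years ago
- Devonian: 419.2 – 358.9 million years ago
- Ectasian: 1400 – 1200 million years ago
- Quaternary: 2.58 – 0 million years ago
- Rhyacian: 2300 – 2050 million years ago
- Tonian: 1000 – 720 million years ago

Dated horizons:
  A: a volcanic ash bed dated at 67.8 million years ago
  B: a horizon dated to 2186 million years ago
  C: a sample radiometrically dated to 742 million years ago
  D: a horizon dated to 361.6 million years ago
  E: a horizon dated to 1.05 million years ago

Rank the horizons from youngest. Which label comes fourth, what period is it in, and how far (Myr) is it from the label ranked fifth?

Smaller Ma means younger, so youngest first: E 1.05 < A 67.8 < D 361.6 < C 742 < B 2186.
Counting 4 along gives C (742 Ma); the excerpt puts that inside the Tonian, 1000–720 Ma.
Next in line is B (2186 Ma), and 2186 − 742 = 1444 Myr.

C, in the Tonian; 1444 million years to B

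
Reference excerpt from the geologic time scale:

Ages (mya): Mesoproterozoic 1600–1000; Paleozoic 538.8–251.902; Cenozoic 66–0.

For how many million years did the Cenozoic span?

66 million years

66 − 0 = 66 million years.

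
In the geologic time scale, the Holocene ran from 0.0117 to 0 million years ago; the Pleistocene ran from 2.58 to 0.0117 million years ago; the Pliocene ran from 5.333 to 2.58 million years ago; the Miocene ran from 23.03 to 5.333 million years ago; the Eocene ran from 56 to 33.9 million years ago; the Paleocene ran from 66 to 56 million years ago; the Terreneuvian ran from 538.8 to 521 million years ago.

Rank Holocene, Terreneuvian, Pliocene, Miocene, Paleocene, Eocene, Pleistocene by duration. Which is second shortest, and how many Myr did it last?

Durations: Holocene 0.0117; Terreneuvian 17.8; Pliocene 2.753; Miocene 17.697; Paleocene 10; Eocene 22.1; Pleistocene 2.5683 Myr.
Sorted shortest-first: Holocene (0.0117), Pleistocene (2.5683), Pliocene (2.753), Paleocene (10), Miocene (17.697), Terreneuvian (17.8), Eocene (22.1).
The second shortest is Pleistocene at 2.5683 Myr.

Pleistocene, 2.5683 million years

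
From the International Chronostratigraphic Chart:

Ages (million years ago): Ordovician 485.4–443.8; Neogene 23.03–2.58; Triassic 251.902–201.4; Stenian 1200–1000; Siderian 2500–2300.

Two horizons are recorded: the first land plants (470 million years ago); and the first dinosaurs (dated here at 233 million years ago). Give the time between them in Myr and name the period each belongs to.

Elapsed time: 470 − 233 = 237 Myr.
470 Ma lies within 485.4–443.8 Ma: Ordovician.
233 Ma lies within 251.902–201.4 Ma: Triassic.

237 million years apart; the first in the Ordovician, the second in the Triassic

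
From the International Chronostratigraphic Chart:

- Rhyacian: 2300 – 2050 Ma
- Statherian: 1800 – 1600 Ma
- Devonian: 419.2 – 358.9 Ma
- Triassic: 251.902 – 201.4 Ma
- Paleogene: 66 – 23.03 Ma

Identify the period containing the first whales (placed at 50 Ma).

50 Ma lies between 66 and 23.03 Ma, so it falls in the Paleogene.

Paleogene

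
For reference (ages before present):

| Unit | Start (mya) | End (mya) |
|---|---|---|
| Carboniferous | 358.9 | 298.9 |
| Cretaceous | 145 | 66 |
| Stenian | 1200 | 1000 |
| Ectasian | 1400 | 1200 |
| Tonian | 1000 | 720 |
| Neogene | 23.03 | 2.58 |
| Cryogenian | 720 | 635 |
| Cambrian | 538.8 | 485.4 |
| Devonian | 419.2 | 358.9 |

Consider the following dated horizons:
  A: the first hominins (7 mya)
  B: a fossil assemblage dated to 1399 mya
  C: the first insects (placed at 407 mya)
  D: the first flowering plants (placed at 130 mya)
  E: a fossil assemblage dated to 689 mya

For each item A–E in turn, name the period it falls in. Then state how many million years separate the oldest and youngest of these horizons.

A — Neogene; B — Ectasian; C — Devonian; D — Cretaceous; E — Cryogenian; span 1392 million years

A: 7 Ma lies in 23.03–2.58 Ma, so Neogene.
B: 1399 Ma lies in 1400–1200 Ma, so Ectasian.
C: 407 Ma lies in 419.2–358.9 Ma, so Devonian.
D: 130 Ma lies in 145–66 Ma, so Cretaceous.
E: 689 Ma lies in 720–635 Ma, so Cryogenian.
Oldest = 1399 Ma, youngest = 7 Ma → span 1392 Myr.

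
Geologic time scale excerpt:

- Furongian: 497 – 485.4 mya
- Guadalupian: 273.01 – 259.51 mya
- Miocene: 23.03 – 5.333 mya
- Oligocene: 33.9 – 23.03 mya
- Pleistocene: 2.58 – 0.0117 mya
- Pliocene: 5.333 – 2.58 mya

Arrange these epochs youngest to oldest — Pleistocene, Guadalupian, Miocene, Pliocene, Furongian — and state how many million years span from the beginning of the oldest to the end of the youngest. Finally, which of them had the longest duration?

Pleistocene, Pliocene, Miocene, Guadalupian, Furongian; total span 496.9883 Myr; longest is Miocene

From the excerpt: Pleistocene 2.58–0.0117; Guadalupian 273.01–259.51; Miocene 23.03–5.333; Pliocene 5.333–2.58; Furongian 497–485.4 (Ma).
Larger Ma is earlier, so the oldest is Furongian and the youngest is Pleistocene; youngest to oldest: Pleistocene, Pliocene, Miocene, Guadalupian, Furongian.
Oldest start 497 minus youngest end 0.0117 gives 496.9883 Myr overall.
Individual lengths (start − end): Furongian 11.6; Pliocene 2.753; Miocene 17.697; Pleistocene 2.5683; Guadalupian 13.5. The largest is Miocene at 17.697 Myr.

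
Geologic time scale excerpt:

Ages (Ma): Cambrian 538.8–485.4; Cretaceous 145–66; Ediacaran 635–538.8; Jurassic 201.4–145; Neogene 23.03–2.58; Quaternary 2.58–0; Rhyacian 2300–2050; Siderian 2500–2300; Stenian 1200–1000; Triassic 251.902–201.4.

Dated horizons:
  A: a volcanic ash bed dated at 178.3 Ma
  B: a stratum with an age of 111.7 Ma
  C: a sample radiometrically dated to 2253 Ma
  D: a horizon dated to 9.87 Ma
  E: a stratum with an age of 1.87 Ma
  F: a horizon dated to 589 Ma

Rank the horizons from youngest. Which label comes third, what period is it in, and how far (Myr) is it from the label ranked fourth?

B, in the Cretaceous; 66.6 million years to A

Smaller Ma means younger, so youngest first: E 1.87 < D 9.87 < B 111.7 < A 178.3 < F 589 < C 2253.
Counting 3 along gives B (111.7 Ma); the excerpt puts that inside the Cretaceous, 145–66 Ma.
Next in line is A (178.3 Ma), and 178.3 − 111.7 = 66.6 Myr.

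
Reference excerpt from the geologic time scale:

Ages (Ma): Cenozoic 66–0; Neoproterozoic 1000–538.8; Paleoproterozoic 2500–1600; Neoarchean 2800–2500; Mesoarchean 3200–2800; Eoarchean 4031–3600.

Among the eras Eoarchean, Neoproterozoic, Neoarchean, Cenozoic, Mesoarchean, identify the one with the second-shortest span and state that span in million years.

Durations: Eoarchean 431; Neoproterozoic 461.2; Neoarchean 300; Cenozoic 66; Mesoarchean 400 Myr.
Sorted shortest-first: Cenozoic (66), Neoarchean (300), Mesoarchean (400), Eoarchean (431), Neoproterozoic (461.2).
The second shortest is Neoarchean at 300 Myr.

Neoarchean, 300 million years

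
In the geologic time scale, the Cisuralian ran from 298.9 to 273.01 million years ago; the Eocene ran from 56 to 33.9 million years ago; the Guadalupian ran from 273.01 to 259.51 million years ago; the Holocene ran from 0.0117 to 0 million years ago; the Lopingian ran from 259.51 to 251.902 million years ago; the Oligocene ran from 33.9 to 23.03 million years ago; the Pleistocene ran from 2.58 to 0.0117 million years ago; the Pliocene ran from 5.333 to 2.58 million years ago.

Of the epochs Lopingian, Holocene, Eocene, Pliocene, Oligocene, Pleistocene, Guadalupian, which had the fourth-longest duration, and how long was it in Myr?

Durations: Lopingian 7.608; Holocene 0.0117; Eocene 22.1; Pliocene 2.753; Oligocene 10.87; Pleistocene 2.5683; Guadalupian 13.5 Myr.
Sorted longest-first: Eocene (22.1), Guadalupian (13.5), Oligocene (10.87), Lopingian (7.608), Pliocene (2.753), Pleistocene (2.5683), Holocene (0.0117).
The fourth longest is Lopingian at 7.608 Myr.

Lopingian, 7.608 million years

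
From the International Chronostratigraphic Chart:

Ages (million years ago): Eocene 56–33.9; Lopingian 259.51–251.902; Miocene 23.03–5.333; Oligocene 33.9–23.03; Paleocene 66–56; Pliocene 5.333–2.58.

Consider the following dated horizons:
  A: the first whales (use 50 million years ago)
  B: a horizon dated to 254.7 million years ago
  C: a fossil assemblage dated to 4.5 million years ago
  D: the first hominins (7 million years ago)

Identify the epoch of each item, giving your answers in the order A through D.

Match each age against the start–end ranges in the excerpt: A = 50 Ma → Eocene (56–33.9); B = 254.7 Ma → Lopingian (259.51–251.902); C = 4.5 Ma → Pliocene (5.333–2.58); D = 7 Ma → Miocene (23.03–5.333).

A — Eocene; B — Lopingian; C — Pliocene; D — Miocene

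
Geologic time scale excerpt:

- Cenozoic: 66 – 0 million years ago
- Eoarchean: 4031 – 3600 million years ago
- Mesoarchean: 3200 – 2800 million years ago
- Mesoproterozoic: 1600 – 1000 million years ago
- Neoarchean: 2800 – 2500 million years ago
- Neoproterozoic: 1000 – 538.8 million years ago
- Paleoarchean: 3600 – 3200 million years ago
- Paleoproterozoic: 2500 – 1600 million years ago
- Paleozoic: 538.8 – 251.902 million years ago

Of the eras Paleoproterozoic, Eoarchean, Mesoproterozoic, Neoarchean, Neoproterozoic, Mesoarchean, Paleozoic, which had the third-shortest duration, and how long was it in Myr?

Mesoarchean, 400 million years

Start − end for each: Paleoproterozoic 2500 − 1600 = 900; Eoarchean 4031 − 3600 = 431; Mesoproterozoic 1600 − 1000 = 600; Neoarchean 2800 − 2500 = 300; Neoproterozoic 1000 − 538.8 = 461.2; Mesoarchean 3200 − 2800 = 400; Paleozoic 538.8 − 251.902 = 286.898.
Ranking these from shortest: Paleozoic < Neoarchean < Mesoarchean < Eoarchean < Neoproterozoic < Mesoproterozoic < Paleoproterozoic.
Position 3 in that ranking is Mesoarchean, which lasted 400 Myr.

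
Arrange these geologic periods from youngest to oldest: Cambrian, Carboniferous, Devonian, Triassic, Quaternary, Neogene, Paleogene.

Quaternary, Neogene, Paleogene, Triassic, Carboniferous, Devonian, Cambrian

Era membership (oldest first within each) — Paleozoic: Cambrian, Devonian, Carboniferous; Mesozoic: Triassic; Cenozoic: Paleogene, Neogene, Quaternary. Paleozoic precedes Mesozoic, which precedes Cenozoic. Concatenating the groups in that era order and then reversing gives youngest to oldest.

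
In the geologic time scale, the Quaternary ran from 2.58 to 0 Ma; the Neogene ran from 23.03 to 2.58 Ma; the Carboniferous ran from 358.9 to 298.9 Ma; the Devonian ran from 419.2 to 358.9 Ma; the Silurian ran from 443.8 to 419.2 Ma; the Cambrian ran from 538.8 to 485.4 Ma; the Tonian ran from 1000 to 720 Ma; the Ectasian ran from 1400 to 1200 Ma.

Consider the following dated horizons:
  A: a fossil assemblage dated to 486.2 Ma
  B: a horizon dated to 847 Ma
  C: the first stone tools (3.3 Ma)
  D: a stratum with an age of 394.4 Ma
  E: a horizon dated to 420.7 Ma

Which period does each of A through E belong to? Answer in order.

A — Cambrian; B — Tonian; C — Neogene; D — Devonian; E — Silurian

A: 486.2 Ma lies in 538.8–485.4 Ma, so Cambrian.
B: 847 Ma lies in 1000–720 Ma, so Tonian.
C: 3.3 Ma lies in 23.03–2.58 Ma, so Neogene.
D: 394.4 Ma lies in 419.2–358.9 Ma, so Devonian.
E: 420.7 Ma lies in 443.8–419.2 Ma, so Silurian.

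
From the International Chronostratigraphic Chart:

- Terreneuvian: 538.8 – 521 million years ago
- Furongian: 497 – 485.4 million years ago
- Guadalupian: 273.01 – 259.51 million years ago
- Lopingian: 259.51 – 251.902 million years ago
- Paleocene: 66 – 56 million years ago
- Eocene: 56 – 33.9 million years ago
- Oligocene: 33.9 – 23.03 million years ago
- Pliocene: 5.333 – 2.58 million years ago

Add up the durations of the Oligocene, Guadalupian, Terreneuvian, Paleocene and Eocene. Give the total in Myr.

Each duration: Oligocene = 10.87; Guadalupian = 13.5; Terreneuvian = 17.8; Paleocene = 10; Eocene = 22.1.
Sum: 10.87 + 13.5 + 17.8 + 10 + 22.1 = 74.27 Myr.

74.27 million years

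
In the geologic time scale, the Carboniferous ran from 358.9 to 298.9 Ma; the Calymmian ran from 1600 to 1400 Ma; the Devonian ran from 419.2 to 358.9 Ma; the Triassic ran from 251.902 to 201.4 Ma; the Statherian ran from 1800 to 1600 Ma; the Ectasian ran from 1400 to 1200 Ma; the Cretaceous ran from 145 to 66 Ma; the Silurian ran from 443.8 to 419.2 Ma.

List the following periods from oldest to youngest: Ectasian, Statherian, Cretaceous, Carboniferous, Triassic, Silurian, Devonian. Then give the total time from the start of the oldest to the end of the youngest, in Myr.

Statherian, Ectasian, Silurian, Devonian, Carboniferous, Triassic, Cretaceous; total span 1734 Myr

Start ages (Ma): Statherian 1800, Ectasian 1400, Silurian 443.8, Devonian 419.2, Carboniferous 358.9, Triassic 251.902, Cretaceous 145.
Ordered oldest to youngest: Statherian, Ectasian, Silurian, Devonian, Carboniferous, Triassic, Cretaceous.
Span = 1800 − 66 = 1734 Myr.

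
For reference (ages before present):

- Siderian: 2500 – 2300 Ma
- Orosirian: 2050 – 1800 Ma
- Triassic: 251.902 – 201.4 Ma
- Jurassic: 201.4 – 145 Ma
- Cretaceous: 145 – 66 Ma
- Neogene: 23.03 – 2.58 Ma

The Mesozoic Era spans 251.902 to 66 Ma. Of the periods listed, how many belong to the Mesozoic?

Periods inside 251.902–66 Ma: Triassic, Jurassic, Cretaceous — 3 in total.

3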